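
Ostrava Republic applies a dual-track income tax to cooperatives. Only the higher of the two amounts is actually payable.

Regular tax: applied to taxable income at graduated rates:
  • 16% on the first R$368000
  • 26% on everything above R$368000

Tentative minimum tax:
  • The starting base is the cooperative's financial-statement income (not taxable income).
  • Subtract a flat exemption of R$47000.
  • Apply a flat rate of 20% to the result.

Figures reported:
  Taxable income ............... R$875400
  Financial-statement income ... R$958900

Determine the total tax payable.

R$190804

Tentative minimum tax:
  Base (financial-statement income): R$958900
  Less exemption R$47000 → base R$911900
  R$911900 × 20% = R$182380

Regular tax:
  R$368000 × 16% = R$58880
  R$507400 × 26% = R$131924
  → R$190804

R$190804 > R$182380, so the regular tax governs.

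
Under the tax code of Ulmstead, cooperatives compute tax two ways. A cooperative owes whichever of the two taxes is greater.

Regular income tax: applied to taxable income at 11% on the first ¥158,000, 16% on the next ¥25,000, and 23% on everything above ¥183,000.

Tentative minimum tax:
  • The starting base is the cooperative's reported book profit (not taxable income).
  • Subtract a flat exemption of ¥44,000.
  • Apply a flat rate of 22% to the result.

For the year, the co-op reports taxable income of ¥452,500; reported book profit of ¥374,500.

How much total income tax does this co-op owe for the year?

Tentative minimum tax:
  Base (reported book profit): ¥374,500
  Less exemption ¥44,000 → base ¥330,500
  ¥330,500 × 22% = ¥72,710

Regular income tax:
  ¥158,000 × 11% = ¥17,380
  ¥25,000 × 16% = ¥4,000
  ¥269,500 × 23% = ¥61,985
  → ¥83,365

¥83,365 > ¥72,710, so the regular income tax governs.

¥83,365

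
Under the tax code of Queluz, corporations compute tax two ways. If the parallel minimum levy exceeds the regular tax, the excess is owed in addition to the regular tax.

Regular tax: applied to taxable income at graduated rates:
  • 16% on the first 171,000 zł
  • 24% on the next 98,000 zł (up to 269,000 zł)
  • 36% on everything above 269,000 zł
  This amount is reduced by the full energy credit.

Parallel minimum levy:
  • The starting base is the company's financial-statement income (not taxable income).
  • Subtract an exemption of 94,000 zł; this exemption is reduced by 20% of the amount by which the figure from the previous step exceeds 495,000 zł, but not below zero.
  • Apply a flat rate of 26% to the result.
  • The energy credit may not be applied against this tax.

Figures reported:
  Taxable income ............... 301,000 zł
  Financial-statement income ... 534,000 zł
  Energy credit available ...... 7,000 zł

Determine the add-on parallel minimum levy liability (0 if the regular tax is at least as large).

61,028 zł

Regular tax:
  171,000 zł × 16% = 27,360 zł
  98,000 zł × 24% = 23,520 zł
  32,000 zł × 36% = 11,520 zł
  → 62,400 zł
  Less energy credit 7,000 zł → 55,400 zł

Parallel minimum levy:
  Base (financial-statement income): 534,000 zł
  Exemption: 94,000 zł − 20% × (534,000 zł − 495,000 zł) = 94,000 zł − 7,800 zł = 86,200 zł
  Base: 534,000 zł − 86,200 zł = 447,800 zł
  447,800 zł × 26% = 116,428 zł

Excess of parallel minimum levy over regular tax: 116,428 zł − 55,400 zł = 61,028 zł.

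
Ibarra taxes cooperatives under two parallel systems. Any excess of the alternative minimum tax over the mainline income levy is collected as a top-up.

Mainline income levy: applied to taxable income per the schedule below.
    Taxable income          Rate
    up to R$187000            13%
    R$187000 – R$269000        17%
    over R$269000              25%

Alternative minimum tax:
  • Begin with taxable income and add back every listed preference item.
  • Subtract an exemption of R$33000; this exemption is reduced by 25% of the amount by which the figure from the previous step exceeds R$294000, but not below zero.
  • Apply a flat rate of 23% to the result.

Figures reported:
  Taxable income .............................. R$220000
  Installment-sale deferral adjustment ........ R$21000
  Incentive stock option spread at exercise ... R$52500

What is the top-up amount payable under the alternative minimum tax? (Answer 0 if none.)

Mainline income levy:
  R$187000 × 13% = R$24310
  R$33000 × 17% = R$5610
  → R$29920

Alternative minimum tax:
  Adjusted income: R$220000 + R$21000 + R$52500 = R$293500
  Exemption: R$293500 ≤ R$294000, so full R$33000 applies
  Base: R$293500 − R$33000 = R$260500
  R$260500 × 23% = R$59915

Excess of alternative minimum tax over mainline income levy: R$59915 − R$29920 = R$29995.

R$29995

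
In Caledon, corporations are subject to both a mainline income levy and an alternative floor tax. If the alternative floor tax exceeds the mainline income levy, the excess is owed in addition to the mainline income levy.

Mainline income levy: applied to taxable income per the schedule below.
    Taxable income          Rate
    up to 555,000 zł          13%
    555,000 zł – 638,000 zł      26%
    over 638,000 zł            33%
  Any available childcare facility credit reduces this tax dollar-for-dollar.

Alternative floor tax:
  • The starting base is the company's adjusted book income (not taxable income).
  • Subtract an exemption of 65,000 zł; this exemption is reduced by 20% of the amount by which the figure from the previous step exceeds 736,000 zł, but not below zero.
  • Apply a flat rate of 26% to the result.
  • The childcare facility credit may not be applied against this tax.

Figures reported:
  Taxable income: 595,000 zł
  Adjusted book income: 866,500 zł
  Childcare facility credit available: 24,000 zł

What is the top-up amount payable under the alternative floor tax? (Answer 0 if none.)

Alternative floor tax:
  Base (adjusted book income): 866,500 zł
  Exemption: 65,000 zł − 20% × (866,500 zł − 736,000 zł) = 65,000 zł − 26,100 zł = 38,900 zł
  Base: 866,500 zł − 38,900 zł = 827,600 zł
  827,600 zł × 26% = 215,176 zł

Mainline income levy:
  555,000 zł × 13% = 72,150 zł
  40,000 zł × 26% = 10,400 zł
  → 82,550 zł
  Less childcare facility credit 24,000 zł → 58,550 zł

Excess of alternative floor tax over mainline income levy: 215,176 zł − 58,550 zł = 156,626 zł.

156,626 zł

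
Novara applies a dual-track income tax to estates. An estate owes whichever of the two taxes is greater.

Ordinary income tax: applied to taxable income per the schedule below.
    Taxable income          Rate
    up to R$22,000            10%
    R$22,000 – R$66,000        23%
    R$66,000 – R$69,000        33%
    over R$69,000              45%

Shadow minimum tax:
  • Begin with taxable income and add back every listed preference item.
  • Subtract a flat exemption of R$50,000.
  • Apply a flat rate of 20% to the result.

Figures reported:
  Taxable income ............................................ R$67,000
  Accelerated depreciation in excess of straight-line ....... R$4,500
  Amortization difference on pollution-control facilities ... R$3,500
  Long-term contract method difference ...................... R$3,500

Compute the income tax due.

R$12,650

Shadow minimum tax:
  Adjusted income: R$67,000 + R$4,500 + R$3,500 + R$3,500 = R$78,500
  Less exemption R$50,000 → base R$28,500
  R$28,500 × 20% = R$5,700

Ordinary income tax:
  R$22,000 × 10% = R$2,200
  R$44,000 × 23% = R$10,120
  R$1,000 × 33% = R$330
  → R$12,650

R$12,650 > R$5,700, so the ordinary income tax governs.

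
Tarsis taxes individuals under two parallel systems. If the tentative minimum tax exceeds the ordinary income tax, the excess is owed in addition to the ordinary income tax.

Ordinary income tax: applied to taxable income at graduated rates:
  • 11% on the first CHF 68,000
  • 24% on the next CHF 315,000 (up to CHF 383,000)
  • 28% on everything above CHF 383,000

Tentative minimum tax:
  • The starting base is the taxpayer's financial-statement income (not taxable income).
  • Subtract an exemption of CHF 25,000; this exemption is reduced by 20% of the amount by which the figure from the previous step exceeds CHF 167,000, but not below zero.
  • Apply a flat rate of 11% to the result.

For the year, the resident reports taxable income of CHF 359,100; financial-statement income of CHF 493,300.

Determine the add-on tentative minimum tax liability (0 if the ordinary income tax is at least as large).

Tentative minimum tax:
  Base (financial-statement income): CHF 493,300
  Exemption: 20% × (CHF 493,300 − CHF 167,000) = CHF 65,260 ≥ CHF 25,000, so the exemption is fully phased out
  Base: CHF 493,300 − CHF 0 = CHF 493,300
  CHF 493,300 × 11% = CHF 54,263

Ordinary income tax:
  CHF 68,000 × 11% = CHF 7,480
  CHF 291,100 × 24% = CHF 69,864
  → CHF 77,344

CHF 54,263 ≤ CHF 77,344, so no add-on is due.

CHF 0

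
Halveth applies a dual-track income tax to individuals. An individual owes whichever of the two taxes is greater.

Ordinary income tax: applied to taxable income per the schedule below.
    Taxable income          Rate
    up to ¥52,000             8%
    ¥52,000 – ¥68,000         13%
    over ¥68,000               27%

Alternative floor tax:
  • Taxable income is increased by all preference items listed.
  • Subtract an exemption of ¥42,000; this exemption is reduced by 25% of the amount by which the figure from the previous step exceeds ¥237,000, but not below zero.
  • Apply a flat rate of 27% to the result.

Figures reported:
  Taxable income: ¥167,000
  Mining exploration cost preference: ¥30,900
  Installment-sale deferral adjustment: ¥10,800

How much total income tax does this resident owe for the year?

¥45,009

Alternative floor tax:
  Adjusted income: ¥167,000 + ¥30,900 + ¥10,800 = ¥208,700
  Exemption: ¥208,700 ≤ ¥237,000, so full ¥42,000 applies
  Base: ¥208,700 − ¥42,000 = ¥166,700
  ¥166,700 × 27% = ¥45,009

Ordinary income tax:
  ¥52,000 × 8% = ¥4,160
  ¥16,000 × 13% = ¥2,080
  ¥99,000 × 27% = ¥26,730
  → ¥32,970

¥45,009 > ¥32,970, so the alternative floor tax is the binding amount.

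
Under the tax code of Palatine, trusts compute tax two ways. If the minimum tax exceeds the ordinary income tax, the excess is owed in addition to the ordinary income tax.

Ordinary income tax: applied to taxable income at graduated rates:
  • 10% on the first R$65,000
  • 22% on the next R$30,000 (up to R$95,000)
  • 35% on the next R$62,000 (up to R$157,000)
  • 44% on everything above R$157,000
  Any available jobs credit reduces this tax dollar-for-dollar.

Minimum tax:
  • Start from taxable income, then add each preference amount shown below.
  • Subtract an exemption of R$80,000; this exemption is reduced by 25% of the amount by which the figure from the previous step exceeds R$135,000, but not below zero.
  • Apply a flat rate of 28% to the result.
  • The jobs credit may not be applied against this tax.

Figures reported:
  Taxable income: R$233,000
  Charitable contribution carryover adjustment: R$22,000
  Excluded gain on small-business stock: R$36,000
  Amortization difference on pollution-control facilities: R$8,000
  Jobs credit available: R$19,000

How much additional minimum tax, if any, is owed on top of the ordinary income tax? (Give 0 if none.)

Ordinary income tax:
  R$65,000 × 10% = R$6,500
  R$30,000 × 22% = R$6,600
  R$62,000 × 35% = R$21,700
  R$76,000 × 44% = R$33,440
  → R$68,240
  Less jobs credit R$19,000 → R$49,240

Minimum tax:
  Adjusted income: R$233,000 + R$22,000 + R$36,000 + R$8,000 = R$299,000
  Exemption: R$80,000 − 25% × (R$299,000 − R$135,000) = R$80,000 − R$41,000 = R$39,000
  Base: R$299,000 − R$39,000 = R$260,000
  R$260,000 × 28% = R$72,800

Excess of minimum tax over ordinary income tax: R$72,800 − R$49,240 = R$23,560.

R$23,560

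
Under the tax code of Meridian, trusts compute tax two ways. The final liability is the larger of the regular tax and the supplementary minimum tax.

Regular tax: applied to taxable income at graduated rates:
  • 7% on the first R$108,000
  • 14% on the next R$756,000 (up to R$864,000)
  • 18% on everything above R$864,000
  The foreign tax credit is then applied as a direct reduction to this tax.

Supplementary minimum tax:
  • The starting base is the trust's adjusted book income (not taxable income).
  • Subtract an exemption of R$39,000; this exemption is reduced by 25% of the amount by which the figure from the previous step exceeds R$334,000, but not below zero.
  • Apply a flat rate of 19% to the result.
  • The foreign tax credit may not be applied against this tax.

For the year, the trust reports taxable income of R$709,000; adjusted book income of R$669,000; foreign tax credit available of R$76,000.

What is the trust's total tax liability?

Regular tax:
  R$108,000 × 7% = R$7,560
  R$601,000 × 14% = R$84,140
  → R$91,700
  Less foreign tax credit R$76,000 → R$15,700

Supplementary minimum tax:
  Base (adjusted book income): R$669,000
  Exemption: 25% × (R$669,000 − R$334,000) = R$83,750 ≥ R$39,000, so the exemption is fully phased out
  Base: R$669,000 − R$0 = R$669,000
  R$669,000 × 19% = R$127,110

R$127,110 > R$15,700, so the supplementary minimum tax is the binding amount.

R$127,110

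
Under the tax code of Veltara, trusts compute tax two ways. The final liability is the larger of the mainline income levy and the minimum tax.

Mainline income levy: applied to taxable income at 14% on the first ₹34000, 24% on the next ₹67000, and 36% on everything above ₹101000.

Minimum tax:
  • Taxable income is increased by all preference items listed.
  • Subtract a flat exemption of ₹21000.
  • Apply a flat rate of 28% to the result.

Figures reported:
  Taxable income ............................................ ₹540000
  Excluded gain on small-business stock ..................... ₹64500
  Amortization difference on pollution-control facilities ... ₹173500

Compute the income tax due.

₹211960

Minimum tax:
  Adjusted income: ₹540000 + ₹64500 + ₹173500 = ₹778000
  Less exemption ₹21000 → base ₹757000
  ₹757000 × 28% = ₹211960

Mainline income levy:
  ₹34000 × 14% = ₹4760
  ₹67000 × 24% = ₹16080
  ₹439000 × 36% = ₹158040
  → ₹178880

₹211960 > ₹178880, so the minimum tax is the binding amount.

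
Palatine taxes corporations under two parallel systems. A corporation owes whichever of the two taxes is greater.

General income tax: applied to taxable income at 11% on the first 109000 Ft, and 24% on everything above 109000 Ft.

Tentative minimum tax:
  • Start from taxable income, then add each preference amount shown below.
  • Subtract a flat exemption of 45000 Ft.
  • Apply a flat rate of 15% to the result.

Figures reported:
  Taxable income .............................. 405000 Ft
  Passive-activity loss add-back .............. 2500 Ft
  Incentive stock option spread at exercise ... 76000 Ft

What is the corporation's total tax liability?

Tentative minimum tax:
  Adjusted income: 405000 Ft + 2500 Ft + 76000 Ft = 483500 Ft
  Less exemption 45000 Ft → base 438500 Ft
  438500 Ft × 15% = 65775 Ft

General income tax:
  109000 Ft × 11% = 11990 Ft
  296000 Ft × 24% = 71040 Ft
  → 83030 Ft

83030 Ft > 65775 Ft, so the general income tax governs.

83030 Ft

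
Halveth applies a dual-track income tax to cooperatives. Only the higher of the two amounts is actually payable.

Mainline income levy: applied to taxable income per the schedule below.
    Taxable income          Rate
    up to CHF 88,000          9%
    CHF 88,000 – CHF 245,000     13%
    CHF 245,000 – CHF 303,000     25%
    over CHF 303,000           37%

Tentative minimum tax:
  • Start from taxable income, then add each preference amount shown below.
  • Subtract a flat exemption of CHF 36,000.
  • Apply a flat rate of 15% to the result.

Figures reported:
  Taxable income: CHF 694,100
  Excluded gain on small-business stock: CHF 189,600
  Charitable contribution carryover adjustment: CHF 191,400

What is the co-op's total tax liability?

Mainline income levy:
  CHF 88,000 × 9% = CHF 7,920
  CHF 157,000 × 13% = CHF 20,410
  CHF 58,000 × 25% = CHF 14,500
  CHF 391,100 × 37% = CHF 144,707
  → CHF 187,537

Tentative minimum tax:
  Adjusted income: CHF 694,100 + CHF 189,600 + CHF 191,400 = CHF 1,075,100
  Less exemption CHF 36,000 → base CHF 1,039,100
  CHF 1,039,100 × 15% = CHF 155,865

CHF 187,537 > CHF 155,865, so the mainline income levy governs.

CHF 187,537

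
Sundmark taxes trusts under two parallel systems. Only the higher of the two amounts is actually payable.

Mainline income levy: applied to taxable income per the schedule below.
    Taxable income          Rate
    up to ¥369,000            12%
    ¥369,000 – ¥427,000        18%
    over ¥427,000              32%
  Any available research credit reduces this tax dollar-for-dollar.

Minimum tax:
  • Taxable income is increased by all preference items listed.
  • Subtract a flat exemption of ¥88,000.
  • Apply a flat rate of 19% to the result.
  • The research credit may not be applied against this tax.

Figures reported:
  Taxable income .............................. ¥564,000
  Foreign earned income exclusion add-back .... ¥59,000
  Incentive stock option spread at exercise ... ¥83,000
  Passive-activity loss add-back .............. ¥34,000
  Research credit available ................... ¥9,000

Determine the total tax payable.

¥123,880

Mainline income levy:
  ¥369,000 × 12% = ¥44,280
  ¥58,000 × 18% = ¥10,440
  ¥137,000 × 32% = ¥43,840
  → ¥98,560
  Less research credit ¥9,000 → ¥89,560

Minimum tax:
  Adjusted income: ¥564,000 + ¥59,000 + ¥83,000 + ¥34,000 = ¥740,000
  Less exemption ¥88,000 → base ¥652,000
  ¥652,000 × 19% = ¥123,880

¥123,880 > ¥89,560, so the minimum tax is the binding amount.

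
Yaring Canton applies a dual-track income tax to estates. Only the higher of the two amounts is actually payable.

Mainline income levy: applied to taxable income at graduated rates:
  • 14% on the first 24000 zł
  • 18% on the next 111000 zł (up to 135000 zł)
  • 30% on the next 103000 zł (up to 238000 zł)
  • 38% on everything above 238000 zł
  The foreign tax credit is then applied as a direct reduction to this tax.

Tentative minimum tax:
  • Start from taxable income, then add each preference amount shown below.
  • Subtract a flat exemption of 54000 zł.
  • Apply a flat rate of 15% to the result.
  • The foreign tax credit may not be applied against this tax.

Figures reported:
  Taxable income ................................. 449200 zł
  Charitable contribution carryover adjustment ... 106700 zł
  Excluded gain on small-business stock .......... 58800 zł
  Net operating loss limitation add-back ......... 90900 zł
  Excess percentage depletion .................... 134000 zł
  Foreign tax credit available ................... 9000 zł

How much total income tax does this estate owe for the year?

125496 zł

Mainline income levy:
  24000 zł × 14% = 3360 zł
  111000 zł × 18% = 19980 zł
  103000 zł × 30% = 30900 zł
  211200 zł × 38% = 80256 zł
  → 134496 zł
  Less foreign tax credit 9000 zł → 125496 zł

Tentative minimum tax:
  Adjusted income: 449200 zł + 106700 zł + 58800 zł + 90900 zł + 134000 zł = 839600 zł
  Less exemption 54000 zł → base 785600 zł
  785600 zł × 15% = 117840 zł

125496 zł > 117840 zł, so the mainline income levy governs.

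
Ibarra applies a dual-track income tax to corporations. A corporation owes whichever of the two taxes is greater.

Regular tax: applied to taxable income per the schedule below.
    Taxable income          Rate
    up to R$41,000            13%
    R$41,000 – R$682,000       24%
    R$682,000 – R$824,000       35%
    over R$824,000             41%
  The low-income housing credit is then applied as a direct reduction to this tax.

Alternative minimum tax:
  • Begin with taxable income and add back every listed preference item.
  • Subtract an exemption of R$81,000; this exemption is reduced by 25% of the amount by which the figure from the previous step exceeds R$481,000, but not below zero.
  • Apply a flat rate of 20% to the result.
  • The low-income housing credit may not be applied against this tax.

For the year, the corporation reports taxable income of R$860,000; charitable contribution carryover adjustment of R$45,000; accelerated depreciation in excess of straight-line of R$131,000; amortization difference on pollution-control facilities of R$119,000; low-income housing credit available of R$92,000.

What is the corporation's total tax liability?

R$231,000

Alternative minimum tax:
  Adjusted income: R$860,000 + R$45,000 + R$131,000 + R$119,000 = R$1,155,000
  Exemption: 25% × (R$1,155,000 − R$481,000) = R$168,500 ≥ R$81,000, so the exemption is fully phased out
  Base: R$1,155,000 − R$0 = R$1,155,000
  R$1,155,000 × 20% = R$231,000

Regular tax:
  R$41,000 × 13% = R$5,330
  R$641,000 × 24% = R$153,840
  R$142,000 × 35% = R$49,700
  R$36,000 × 41% = R$14,760
  → R$223,630
  Less low-income housing credit R$92,000 → R$131,630

R$231,000 > R$131,630, so the alternative minimum tax is the binding amount.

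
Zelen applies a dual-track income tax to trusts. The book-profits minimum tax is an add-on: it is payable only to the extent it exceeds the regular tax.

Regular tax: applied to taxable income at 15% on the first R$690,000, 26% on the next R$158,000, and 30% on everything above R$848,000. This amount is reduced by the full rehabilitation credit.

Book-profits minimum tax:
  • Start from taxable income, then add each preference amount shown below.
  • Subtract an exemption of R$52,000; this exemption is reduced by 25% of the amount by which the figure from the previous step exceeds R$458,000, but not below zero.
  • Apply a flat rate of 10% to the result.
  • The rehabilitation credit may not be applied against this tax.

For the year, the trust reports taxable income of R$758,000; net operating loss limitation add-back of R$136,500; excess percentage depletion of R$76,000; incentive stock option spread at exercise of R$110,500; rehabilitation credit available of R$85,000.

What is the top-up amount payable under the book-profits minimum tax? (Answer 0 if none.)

Regular tax:
  R$690,000 × 15% = R$103,500
  R$68,000 × 26% = R$17,680
  → R$121,180
  Less rehabilitation credit R$85,000 → R$36,180

Book-profits minimum tax:
  Adjusted income: R$758,000 + R$136,500 + R$76,000 + R$110,500 = R$1,081,000
  Exemption: 25% × (R$1,081,000 − R$458,000) = R$155,750 ≥ R$52,000, so the exemption is fully phased out
  Base: R$1,081,000 − R$0 = R$1,081,000
  R$1,081,000 × 10% = R$108,100

Excess of book-profits minimum tax over regular tax: R$108,100 − R$36,180 = R$71,920.

R$71,920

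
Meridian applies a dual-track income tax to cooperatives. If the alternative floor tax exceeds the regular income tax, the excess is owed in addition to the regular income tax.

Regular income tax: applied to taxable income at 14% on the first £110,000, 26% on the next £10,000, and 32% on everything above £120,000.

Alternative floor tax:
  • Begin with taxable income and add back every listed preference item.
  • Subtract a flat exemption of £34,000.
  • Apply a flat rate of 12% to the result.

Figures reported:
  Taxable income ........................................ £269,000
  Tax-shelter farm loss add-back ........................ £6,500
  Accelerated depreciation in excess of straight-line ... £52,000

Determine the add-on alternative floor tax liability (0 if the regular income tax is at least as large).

£0

Regular income tax:
  £110,000 × 14% = £15,400
  £10,000 × 26% = £2,600
  £149,000 × 32% = £47,680
  → £65,680

Alternative floor tax:
  Adjusted income: £269,000 + £6,500 + £52,000 = £327,500
  Less exemption £34,000 → base £293,500
  £293,500 × 12% = £35,220

£35,220 ≤ £65,680, so no add-on is due.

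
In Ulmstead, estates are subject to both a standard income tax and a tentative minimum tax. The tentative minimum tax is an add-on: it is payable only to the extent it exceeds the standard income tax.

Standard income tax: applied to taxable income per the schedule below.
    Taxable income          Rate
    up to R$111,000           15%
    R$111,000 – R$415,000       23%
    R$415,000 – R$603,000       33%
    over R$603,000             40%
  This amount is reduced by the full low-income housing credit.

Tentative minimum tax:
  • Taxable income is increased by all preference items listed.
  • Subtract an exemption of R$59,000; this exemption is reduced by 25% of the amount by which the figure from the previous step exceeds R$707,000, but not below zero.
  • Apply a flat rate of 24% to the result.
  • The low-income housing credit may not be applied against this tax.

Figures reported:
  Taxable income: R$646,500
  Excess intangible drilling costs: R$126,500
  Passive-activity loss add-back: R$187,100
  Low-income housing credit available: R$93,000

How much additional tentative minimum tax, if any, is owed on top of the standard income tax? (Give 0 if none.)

Standard income tax:
  R$111,000 × 15% = R$16,650
  R$304,000 × 23% = R$69,920
  R$188,000 × 33% = R$62,040
  R$43,500 × 40% = R$17,400
  → R$166,010
  Less low-income housing credit R$93,000 → R$73,010

Tentative minimum tax:
  Adjusted income: R$646,500 + R$126,500 + R$187,100 = R$960,100
  Exemption: 25% × (R$960,100 − R$707,000) = R$63,275 ≥ R$59,000, so the exemption is fully phased out
  Base: R$960,100 − R$0 = R$960,100
  R$960,100 × 24% = R$230,424

Excess of tentative minimum tax over standard income tax: R$230,424 − R$73,010 = R$157,414.

R$157,414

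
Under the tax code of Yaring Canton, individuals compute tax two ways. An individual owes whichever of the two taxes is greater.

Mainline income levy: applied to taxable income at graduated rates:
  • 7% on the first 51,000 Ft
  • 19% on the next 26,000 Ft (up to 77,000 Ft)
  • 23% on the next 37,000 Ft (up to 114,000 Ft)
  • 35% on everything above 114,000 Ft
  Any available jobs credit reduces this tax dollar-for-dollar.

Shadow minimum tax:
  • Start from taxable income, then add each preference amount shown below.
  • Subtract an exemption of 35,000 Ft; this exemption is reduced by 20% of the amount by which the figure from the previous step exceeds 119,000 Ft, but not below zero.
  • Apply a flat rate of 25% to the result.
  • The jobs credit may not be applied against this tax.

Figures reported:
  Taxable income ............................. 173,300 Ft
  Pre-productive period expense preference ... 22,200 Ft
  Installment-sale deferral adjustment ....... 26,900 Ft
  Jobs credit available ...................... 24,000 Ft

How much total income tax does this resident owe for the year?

52,020 Ft

Mainline income levy:
  51,000 Ft × 7% = 3,570 Ft
  26,000 Ft × 19% = 4,940 Ft
  37,000 Ft × 23% = 8,510 Ft
  59,300 Ft × 35% = 20,755 Ft
  → 37,775 Ft
  Less jobs credit 24,000 Ft → 13,775 Ft

Shadow minimum tax:
  Adjusted income: 173,300 Ft + 22,200 Ft + 26,900 Ft = 222,400 Ft
  Exemption: 35,000 Ft − 20% × (222,400 Ft − 119,000 Ft) = 35,000 Ft − 20,680 Ft = 14,320 Ft
  Base: 222,400 Ft − 14,320 Ft = 208,080 Ft
  208,080 Ft × 25% = 52,020 Ft

52,020 Ft > 13,775 Ft, so the shadow minimum tax is the binding amount.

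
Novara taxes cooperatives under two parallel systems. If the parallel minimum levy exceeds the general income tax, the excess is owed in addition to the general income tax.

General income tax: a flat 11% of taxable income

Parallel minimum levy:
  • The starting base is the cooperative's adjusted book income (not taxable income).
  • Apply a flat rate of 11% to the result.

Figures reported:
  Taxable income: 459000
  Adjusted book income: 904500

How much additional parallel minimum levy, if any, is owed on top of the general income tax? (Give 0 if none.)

49005

General income tax:
  459000 × 11% = 50490

Parallel minimum levy:
  Base (adjusted book income): 904500
  904500 × 11% = 99495

Excess of parallel minimum levy over general income tax: 99495 − 50490 = 49005.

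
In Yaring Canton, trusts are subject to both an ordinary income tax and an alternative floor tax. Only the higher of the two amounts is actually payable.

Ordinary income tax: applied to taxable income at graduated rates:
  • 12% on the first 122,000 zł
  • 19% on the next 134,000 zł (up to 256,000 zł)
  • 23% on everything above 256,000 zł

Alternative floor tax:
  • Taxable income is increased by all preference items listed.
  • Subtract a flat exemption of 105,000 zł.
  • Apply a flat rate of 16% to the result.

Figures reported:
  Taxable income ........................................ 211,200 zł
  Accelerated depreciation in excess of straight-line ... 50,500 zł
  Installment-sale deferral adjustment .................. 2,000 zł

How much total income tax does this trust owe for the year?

31,588 zł

Alternative floor tax:
  Adjusted income: 211,200 zł + 50,500 zł + 2,000 zł = 263,700 zł
  Less exemption 105,000 zł → base 158,700 zł
  158,700 zł × 16% = 25,392 zł

Ordinary income tax:
  122,000 zł × 12% = 14,640 zł
  89,200 zł × 19% = 16,948 zł
  → 31,588 zł

31,588 zł > 25,392 zł, so the ordinary income tax governs.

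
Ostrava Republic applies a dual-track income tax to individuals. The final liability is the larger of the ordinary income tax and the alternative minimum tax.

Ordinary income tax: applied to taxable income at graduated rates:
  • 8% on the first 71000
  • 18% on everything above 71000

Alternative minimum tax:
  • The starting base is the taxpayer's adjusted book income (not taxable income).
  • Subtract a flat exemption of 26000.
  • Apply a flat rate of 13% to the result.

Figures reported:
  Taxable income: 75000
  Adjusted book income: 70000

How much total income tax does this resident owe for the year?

Alternative minimum tax:
  Base (adjusted book income): 70000
  Less exemption 26000 → base 44000
  44000 × 13% = 5720

Ordinary income tax:
  71000 × 8% = 5680
  4000 × 18% = 720
  → 6400

6400 > 5720, so the ordinary income tax governs.

6400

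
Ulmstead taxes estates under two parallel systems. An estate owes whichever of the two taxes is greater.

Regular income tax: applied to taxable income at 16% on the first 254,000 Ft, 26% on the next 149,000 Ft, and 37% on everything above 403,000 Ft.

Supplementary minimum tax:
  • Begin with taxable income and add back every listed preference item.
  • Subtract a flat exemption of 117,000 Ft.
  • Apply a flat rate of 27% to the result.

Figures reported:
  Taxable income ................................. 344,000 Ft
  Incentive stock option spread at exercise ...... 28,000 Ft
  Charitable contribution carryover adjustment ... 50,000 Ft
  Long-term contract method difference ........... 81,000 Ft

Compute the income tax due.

Supplementary minimum tax:
  Adjusted income: 344,000 Ft + 28,000 Ft + 50,000 Ft + 81,000 Ft = 503,000 Ft
  Less exemption 117,000 Ft → base 386,000 Ft
  386,000 Ft × 27% = 104,220 Ft

Regular income tax:
  254,000 Ft × 16% = 40,640 Ft
  90,000 Ft × 26% = 23,400 Ft
  → 64,040 Ft

104,220 Ft > 64,040 Ft, so the supplementary minimum tax is the binding amount.

104,220 Ft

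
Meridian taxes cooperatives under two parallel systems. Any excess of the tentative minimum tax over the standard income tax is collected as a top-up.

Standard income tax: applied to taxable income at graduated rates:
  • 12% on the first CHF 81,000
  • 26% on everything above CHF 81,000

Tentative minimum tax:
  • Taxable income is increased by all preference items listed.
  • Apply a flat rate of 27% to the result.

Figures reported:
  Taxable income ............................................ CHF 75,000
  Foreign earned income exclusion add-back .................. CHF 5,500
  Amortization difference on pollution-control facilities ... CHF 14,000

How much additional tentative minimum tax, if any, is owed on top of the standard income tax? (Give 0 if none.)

Tentative minimum tax:
  Adjusted income: CHF 75,000 + CHF 5,500 + CHF 14,000 = CHF 94,500
  CHF 94,500 × 27% = CHF 25,515

Standard income tax:
  CHF 75,000 × 12% = CHF 9,000

Excess of tentative minimum tax over standard income tax: CHF 25,515 − CHF 9,000 = CHF 16,515.

CHF 16,515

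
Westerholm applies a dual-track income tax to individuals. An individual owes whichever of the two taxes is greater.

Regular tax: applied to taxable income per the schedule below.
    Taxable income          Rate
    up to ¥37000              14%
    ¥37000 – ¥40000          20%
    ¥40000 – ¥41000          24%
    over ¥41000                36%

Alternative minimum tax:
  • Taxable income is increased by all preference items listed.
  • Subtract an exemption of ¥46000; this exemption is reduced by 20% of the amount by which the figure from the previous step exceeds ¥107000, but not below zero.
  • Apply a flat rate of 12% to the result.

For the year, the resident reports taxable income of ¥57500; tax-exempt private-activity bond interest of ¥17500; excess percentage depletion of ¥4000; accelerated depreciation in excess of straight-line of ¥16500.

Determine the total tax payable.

¥11960

Alternative minimum tax:
  Adjusted income: ¥57500 + ¥17500 + ¥4000 + ¥16500 = ¥95500
  Exemption: ¥95500 ≤ ¥107000, so full ¥46000 applies
  Base: ¥95500 − ¥46000 = ¥49500
  ¥49500 × 12% = ¥5940

Regular tax:
  ¥37000 × 14% = ¥5180
  ¥3000 × 20% = ¥600
  ¥1000 × 24% = ¥240
  ¥16500 × 36% = ¥5940
  → ¥11960

¥11960 > ¥5940, so the regular tax governs.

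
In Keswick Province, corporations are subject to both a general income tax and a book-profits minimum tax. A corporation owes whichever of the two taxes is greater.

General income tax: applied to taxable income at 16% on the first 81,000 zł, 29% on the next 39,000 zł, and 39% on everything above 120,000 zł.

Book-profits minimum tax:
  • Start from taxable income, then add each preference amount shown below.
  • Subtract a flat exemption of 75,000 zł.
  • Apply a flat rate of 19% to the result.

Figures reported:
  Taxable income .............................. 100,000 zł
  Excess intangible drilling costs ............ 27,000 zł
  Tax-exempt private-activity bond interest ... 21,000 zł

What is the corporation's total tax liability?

18,470 zł

General income tax:
  81,000 zł × 16% = 12,960 zł
  19,000 zł × 29% = 5,510 zł
  → 18,470 zł

Book-profits minimum tax:
  Adjusted income: 100,000 zł + 27,000 zł + 21,000 zł = 148,000 zł
  Less exemption 75,000 zł → base 73,000 zł
  73,000 zł × 19% = 13,870 zł

18,470 zł > 13,870 zł, so the general income tax governs.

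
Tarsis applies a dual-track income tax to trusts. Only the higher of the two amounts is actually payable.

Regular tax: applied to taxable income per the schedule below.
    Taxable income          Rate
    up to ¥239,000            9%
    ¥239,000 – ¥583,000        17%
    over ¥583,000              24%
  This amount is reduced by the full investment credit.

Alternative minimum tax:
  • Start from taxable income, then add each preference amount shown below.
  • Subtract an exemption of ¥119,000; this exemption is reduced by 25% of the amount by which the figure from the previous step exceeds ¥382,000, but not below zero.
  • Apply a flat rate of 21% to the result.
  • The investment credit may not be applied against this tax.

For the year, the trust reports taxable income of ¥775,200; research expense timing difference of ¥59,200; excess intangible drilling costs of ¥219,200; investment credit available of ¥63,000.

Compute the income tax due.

¥221,256

Regular tax:
  ¥239,000 × 9% = ¥21,510
  ¥344,000 × 17% = ¥58,480
  ¥192,200 × 24% = ¥46,128
  → ¥126,118
  Less investment credit ¥63,000 → ¥63,118

Alternative minimum tax:
  Adjusted income: ¥775,200 + ¥59,200 + ¥219,200 = ¥1,053,600
  Exemption: 25% × (¥1,053,600 − ¥382,000) = ¥167,900 ≥ ¥119,000, so the exemption is fully phased out
  Base: ¥1,053,600 − ¥0 = ¥1,053,600
  ¥1,053,600 × 21% = ¥221,256

¥221,256 > ¥63,118, so the alternative minimum tax is the binding amount.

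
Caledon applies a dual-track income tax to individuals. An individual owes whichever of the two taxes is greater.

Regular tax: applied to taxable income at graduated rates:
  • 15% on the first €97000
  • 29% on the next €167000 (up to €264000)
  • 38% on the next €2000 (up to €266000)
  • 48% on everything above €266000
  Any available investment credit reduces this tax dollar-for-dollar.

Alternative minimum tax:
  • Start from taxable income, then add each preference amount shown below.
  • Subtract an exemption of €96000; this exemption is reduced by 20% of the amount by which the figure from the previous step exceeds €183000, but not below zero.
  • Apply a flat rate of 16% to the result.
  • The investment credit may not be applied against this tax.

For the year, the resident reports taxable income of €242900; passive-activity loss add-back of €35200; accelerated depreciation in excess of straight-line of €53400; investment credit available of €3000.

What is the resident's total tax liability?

Regular tax:
  €97000 × 15% = €14550
  €145900 × 29% = €42311
  → €56861
  Less investment credit €3000 → €53861

Alternative minimum tax:
  Adjusted income: €242900 + €35200 + €53400 = €331500
  Exemption: €96000 − 20% × (€331500 − €183000) = €96000 − €29700 = €66300
  Base: €331500 − €66300 = €265200
  €265200 × 16% = €42432

€53861 > €42432, so the regular tax governs.

€53861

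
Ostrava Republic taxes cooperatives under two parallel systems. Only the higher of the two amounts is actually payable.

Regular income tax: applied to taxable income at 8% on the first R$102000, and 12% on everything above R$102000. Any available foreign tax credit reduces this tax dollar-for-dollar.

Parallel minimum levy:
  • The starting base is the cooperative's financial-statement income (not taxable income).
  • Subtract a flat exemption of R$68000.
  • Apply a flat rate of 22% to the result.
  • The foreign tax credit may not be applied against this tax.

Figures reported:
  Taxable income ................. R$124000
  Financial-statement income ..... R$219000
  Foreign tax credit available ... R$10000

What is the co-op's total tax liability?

Parallel minimum levy:
  Base (financial-statement income): R$219000
  Less exemption R$68000 → base R$151000
  R$151000 × 22% = R$33220

Regular income tax:
  R$102000 × 8% = R$8160
  R$22000 × 12% = R$2640
  → R$10800
  Less foreign tax credit R$10000 → R$800

R$33220 > R$800, so the parallel minimum levy is the binding amount.

R$33220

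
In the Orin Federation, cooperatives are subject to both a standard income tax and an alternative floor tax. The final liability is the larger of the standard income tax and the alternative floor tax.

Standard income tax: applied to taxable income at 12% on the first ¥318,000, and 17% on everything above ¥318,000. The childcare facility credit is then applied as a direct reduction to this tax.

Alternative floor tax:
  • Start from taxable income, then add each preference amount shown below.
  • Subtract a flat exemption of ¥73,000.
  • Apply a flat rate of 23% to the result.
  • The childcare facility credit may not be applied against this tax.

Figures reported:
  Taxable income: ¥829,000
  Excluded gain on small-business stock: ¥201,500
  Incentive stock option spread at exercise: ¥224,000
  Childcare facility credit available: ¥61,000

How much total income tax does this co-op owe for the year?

¥271,745

Standard income tax:
  ¥318,000 × 12% = ¥38,160
  ¥511,000 × 17% = ¥86,870
  → ¥125,030
  Less childcare facility credit ¥61,000 → ¥64,030

Alternative floor tax:
  Adjusted income: ¥829,000 + ¥201,500 + ¥224,000 = ¥1,254,500
  Less exemption ¥73,000 → base ¥1,181,500
  ¥1,181,500 × 23% = ¥271,745

¥271,745 > ¥64,030, so the alternative floor tax is the binding amount.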